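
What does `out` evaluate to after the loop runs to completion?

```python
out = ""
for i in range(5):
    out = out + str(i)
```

Let's trace through this code step by step.

Initialize: out = ''
Entering loop: for i in range(5):
After iteration 1: i = 0, out = '0'
After iteration 2: i = 1, out = '01'
After iteration 3: i = 2, out = '012'
After iteration 4: i = 3, out = '0123'
After iteration 5: i = 4, out = '01234'
Loop ends.

Final answer: '01234'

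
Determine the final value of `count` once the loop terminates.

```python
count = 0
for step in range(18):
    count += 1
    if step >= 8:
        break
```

Let's trace through this code step by step.

Initialize: count = 0
Entering loop: for step in range(18):
After iteration 1: step = 0, count = 1
After iteration 2: step = 1, count = 2
After iteration 3: step = 2, count = 3
After iteration 4: step = 3, count = 4
After iteration 5: step = 4, count = 5
After iteration 6: step = 5, count = 6
After iteration 7: step = 6, count = 7
After iteration 8: step = 7, count = 8
After iteration 9: step = 8, count = 9
Loop ends.

Final answer: 9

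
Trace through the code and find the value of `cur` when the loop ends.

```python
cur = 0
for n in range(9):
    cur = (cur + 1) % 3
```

Let's trace through this code step by step.

Initialize: cur = 0
Entering loop: for n in range(9):
After iteration 1: n = 0, cur = 1
After iteration 2: n = 1, cur = 2
After iteration 3: n = 2, cur = 0
After iteration 4: n = 3, cur = 1
After iteration 5: n = 4, cur = 2
After iteration 6: n = 5, cur = 0
After iteration 7: n = 6, cur = 1
After iteration 8: n = 7, cur = 2
After iteration 9: n = 8, cur = 0
Loop ends.

Final answer: 0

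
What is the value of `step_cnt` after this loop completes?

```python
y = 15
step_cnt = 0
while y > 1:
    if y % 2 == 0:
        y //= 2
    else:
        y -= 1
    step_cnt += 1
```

Let's trace through this code step by step.

Initialize: y = 15
Initialize: step_cnt = 0
Entering loop: while y > 1:
After iteration 1: y = 14, step_cnt = 1
After iteration 2: y = 7, step_cnt = 2
After iteration 3: y = 6, step_cnt = 3
After iteration 4: y = 3, step_cnt = 4
After iteration 5: y = 2, step_cnt = 5
After iteration 6: y = 1, step_cnt = 6
Loop ends.

Final answer: 6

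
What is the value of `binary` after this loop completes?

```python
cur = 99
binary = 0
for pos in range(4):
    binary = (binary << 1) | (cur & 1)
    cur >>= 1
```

Let's trace through this code step by step.

Initialize: cur = 99
Initialize: binary = 0
Entering loop: for pos in range(4):
After iteration 1: pos = 0, cur = 49, binary = 1
After iteration 2: pos = 1, cur = 24, binary = 3
After iteration 3: pos = 2, cur = 12, binary = 6
After iteration 4: pos = 3, cur = 6, binary = 12
Loop ends.

Final answer: 12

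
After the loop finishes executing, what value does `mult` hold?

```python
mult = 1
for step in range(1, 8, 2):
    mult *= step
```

Let's trace through this code step by step.

Initialize: mult = 1
Entering loop: for step in range(1, 8, 2):
After iteration 1: step = 1, mult = 1
After iteration 2: step = 3, mult = 3
After iteration 3: step = 5, mult = 15
After iteration 4: step = 7, mult = 105
Loop ends.

Final answer: 105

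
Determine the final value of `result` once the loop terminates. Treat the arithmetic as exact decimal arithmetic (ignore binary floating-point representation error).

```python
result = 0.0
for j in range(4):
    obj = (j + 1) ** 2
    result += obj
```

Let's trace through this code step by step.

Initialize: result = 0.0
Entering loop: for j in range(4):
After iteration 1: j = 0, result = 1.0, obj = 1
After iteration 2: j = 1, result = 5.0, obj = 4
After iteration 3: j = 2, result = 14.0, obj = 9
After iteration 4: j = 3, result = 30.0, obj = 16
Loop ends.

Final answer: 30.0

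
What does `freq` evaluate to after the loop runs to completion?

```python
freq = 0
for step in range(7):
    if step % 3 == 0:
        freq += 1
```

Let's trace through this code step by step.

Initialize: freq = 0
Entering loop: for step in range(7):
After iteration 1: step = 0, freq = 1
After iteration 2: step = 1, freq = 1
After iteration 3: step = 2, freq = 1
After iteration 4: step = 3, freq = 2
After iteration 5: step = 4, freq = 2
After iteration 6: step = 5, freq = 2
After iteration 7: step = 6, freq = 3
Loop ends.

Final answer: 3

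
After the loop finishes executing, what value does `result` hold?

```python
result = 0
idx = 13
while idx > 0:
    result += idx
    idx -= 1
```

Let's trace through this code step by step.

Initialize: result = 0
Initialize: idx = 13
Entering loop: while idx > 0:
After iteration 1: result = 13, idx = 12
After iteration 2: result = 25, idx = 11
After iteration 3: result = 36, idx = 10
After iteration 4: result = 46, idx = 9
After iteration 5: result = 55, idx = 8
After iteration 6: result = 63, idx = 7
After iteration 7: result = 70, idx = 6
After iteration 8: result = 76, idx = 5
After iteration 9: result = 81, idx = 4
After iteration 10: result = 85, idx = 3
After iteration 11: result = 88, idx = 2
After iteration 12: result = 90, idx = 1
After iteration 13: result = 91, idx = 0
Loop ends.

Final answer: 91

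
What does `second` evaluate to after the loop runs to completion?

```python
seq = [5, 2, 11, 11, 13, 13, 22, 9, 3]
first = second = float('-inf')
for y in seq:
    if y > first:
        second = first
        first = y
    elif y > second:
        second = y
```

Let's trace through this code step by step.

Initialize: seq = [5, 2, 11, 11, 13, 13, 22, 9, 3]
Initialize: first = -inf
Initialize: second = -inf
Entering loop: for y in seq:
After iteration 1: y = 5, first = 5, second = -inf
After iteration 2: y = 2, first = 5, second = 2
After iteration 3: y = 11, first = 11, second = 5
After iteration 4: y = 11, first = 11, second = 11
After iteration 5: y = 13, first = 13, second = 11
After iteration 6: y = 13, first = 13, second = 13
After iteration 7: y = 22, first = 22, second = 13
After iteration 8: y = 9, first = 22, second = 13
After iteration 9: y = 3, first = 22, second = 13
Loop ends.

Final answer: 13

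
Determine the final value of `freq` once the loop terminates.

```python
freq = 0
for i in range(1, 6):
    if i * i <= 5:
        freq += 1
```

Let's trace through this code step by step.

Initialize: freq = 0
Entering loop: for i in range(1, 6):
After iteration 1: i = 1, freq = 1
After iteration 2: i = 2, freq = 2
After iteration 3: i = 3, freq = 2
After iteration 4: i = 4, freq = 2
After iteration 5: i = 5, freq = 2
Loop ends.

Final answer: 2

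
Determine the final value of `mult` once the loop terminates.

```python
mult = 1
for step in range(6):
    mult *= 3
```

Let's trace through this code step by step.

Initialize: mult = 1
Entering loop: for step in range(6):
After iteration 1: step = 0, mult = 3
After iteration 2: step = 1, mult = 9
After iteration 3: step = 2, mult = 27
After iteration 4: step = 3, mult = 81
After iteration 5: step = 4, mult = 243
After iteration 6: step = 5, mult = 729
Loop ends.

Final answer: 729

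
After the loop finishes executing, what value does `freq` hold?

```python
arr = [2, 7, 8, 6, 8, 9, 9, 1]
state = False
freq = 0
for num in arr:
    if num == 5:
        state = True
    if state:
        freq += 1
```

Let's trace through this code step by step.

Initialize: arr = [2, 7, 8, 6, 8, 9, 9, 1]
Initialize: state = False
Initialize: freq = 0
Entering loop: for num in arr:
After iteration 1: num = 2, freq = 0
After iteration 2: num = 7, freq = 0
After iteration 3: num = 8, freq = 0
After iteration 4: num = 6, freq = 0
After iteration 5: num = 8, freq = 0
After iteration 6: num = 9, freq = 0
After iteration 7: num = 9, freq = 0
After iteration 8: num = 1, freq = 0
Loop ends.

Final answer: 0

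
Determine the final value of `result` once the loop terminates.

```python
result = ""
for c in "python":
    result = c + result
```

Let's trace through this code step by step.

Initialize: result = ''
Entering loop: for c in "python":
After iteration 1: c = 'p', result = 'p'
After iteration 2: c = 'y', result = 'yp'
After iteration 3: c = 't', result = 'typ'
After iteration 4: c = 'h', result = 'htyp'
After iteration 5: c = 'o', result = 'ohtyp'
After iteration 6: c = 'n', result = 'nohtyp'
Loop ends.

Final answer: 'nohtyp'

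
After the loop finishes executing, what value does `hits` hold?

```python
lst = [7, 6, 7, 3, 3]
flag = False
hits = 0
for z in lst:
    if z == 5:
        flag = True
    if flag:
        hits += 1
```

Let's trace through this code step by step.

Initialize: lst = [7, 6, 7, 3, 3]
Initialize: flag = False
Initialize: hits = 0
Entering loop: for z in lst:
After iteration 1: z = 7, hits = 0
After iteration 2: z = 6, hits = 0
After iteration 3: z = 7, hits = 0
After iteration 4: z = 3, hits = 0
After iteration 5: z = 3, hits = 0
Loop ends.

Final answer: 0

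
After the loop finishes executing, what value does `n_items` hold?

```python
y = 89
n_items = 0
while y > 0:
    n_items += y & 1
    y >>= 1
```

Let's trace through this code step by step.

Initialize: y = 89
Initialize: n_items = 0
Entering loop: while y > 0:
After iteration 1: y = 44, n_items = 1
After iteration 2: y = 22, n_items = 1
After iteration 3: y = 11, n_items = 1
After iteration 4: y = 5, n_items = 2
After iteration 5: y = 2, n_items = 3
After iteration 6: y = 1, n_items = 3
After iteration 7: y = 0, n_items = 4
Loop ends.

Final answer: 4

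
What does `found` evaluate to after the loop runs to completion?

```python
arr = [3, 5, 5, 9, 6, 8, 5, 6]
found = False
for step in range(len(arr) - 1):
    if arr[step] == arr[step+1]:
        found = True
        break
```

Let's trace through this code step by step.

Initialize: arr = [3, 5, 5, 9, 6, 8, 5, 6]
Initialize: found = False
Entering loop: for step in range(len(arr) - 1):
After iteration 1: step = 0, found = False
After iteration 2: step = 1, found = True
Loop ends.

Final answer: True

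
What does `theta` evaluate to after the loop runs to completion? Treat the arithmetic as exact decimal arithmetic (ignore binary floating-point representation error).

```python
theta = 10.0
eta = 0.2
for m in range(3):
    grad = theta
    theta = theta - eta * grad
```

Let's trace through this code step by step.

Initialize: theta = 10.0
Initialize: eta = 0.2
Entering loop: for m in range(3):
After iteration 1: m = 0, theta = 8.0, grad = 10.0
After iteration 2: m = 1, theta = 6.4, grad = 8.0
After iteration 3: m = 2, theta = 5.12, grad = 6.4
Loop ends.

Final answer: 5.12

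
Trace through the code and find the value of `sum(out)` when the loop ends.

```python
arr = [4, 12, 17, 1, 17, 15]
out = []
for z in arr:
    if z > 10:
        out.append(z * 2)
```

Let's trace through this code step by step.

Initialize: arr = [4, 12, 17, 1, 17, 15]
Initialize: out = []
Entering loop: for z in arr:
After iteration 1: z = 4, out = []
After iteration 2: z = 12, out = [24]
After iteration 3: z = 17, out = [24, 34]
After iteration 4: z = 1, out = [24, 34]
After iteration 5: z = 17, out = [24, 34, 34]
After iteration 6: z = 15, out = [24, 34, 34, 30]
Loop ends.
sum(out) = 122

Final answer: 122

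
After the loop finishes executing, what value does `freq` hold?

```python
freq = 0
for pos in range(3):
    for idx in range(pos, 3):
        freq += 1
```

Let's trace through this code step by step.

Initialize: freq = 0
Entering loop: for pos in range(3):
After iteration 1: pos = 0, freq = 3
After iteration 2: pos = 1, freq = 5
After iteration 3: pos = 2, freq = 6
Loop ends.

Final answer: 6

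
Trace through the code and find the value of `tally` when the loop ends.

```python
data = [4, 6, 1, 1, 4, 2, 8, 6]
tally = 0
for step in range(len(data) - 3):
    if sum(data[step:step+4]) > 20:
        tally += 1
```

Let's trace through this code step by step.

Initialize: data = [4, 6, 1, 1, 4, 2, 8, 6]
Initialize: tally = 0
Entering loop: for step in range(len(data) - 3):
After iteration 1: step = 0, tally = 0
After iteration 2: step = 1, tally = 0
After iteration 3: step = 2, tally = 0
After iteration 4: step = 3, tally = 0
After iteration 5: step = 4, tally = 0
Loop ends.

Final answer: 0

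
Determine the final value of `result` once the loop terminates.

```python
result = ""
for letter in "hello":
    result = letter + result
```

Let's trace through this code step by step.

Initialize: result = ''
Entering loop: for letter in "hello":
After iteration 1: letter = 'h', result = 'h'
After iteration 2: letter = 'e', result = 'eh'
After iteration 3: letter = 'l', result = 'leh'
After iteration 4: letter = 'l', result = 'lleh'
After iteration 5: letter = 'o', result = 'olleh'
Loop ends.

Final answer: 'olleh'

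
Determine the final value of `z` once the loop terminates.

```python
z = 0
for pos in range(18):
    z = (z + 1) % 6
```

Let's trace through this code step by step.

Initialize: z = 0
Entering loop: for pos in range(18):
After iteration 1: pos = 0, z = 1
After iteration 2: pos = 1, z = 2
After iteration 3: pos = 2, z = 3
After iteration 4: pos = 3, z = 4
After iteration 5: pos = 4, z = 5
After iteration 6: pos = 5, z = 0
After iteration 7: pos = 6, z = 1
After iteration 8: pos = 7, z = 2
After iteration 9: pos = 8, z = 3
After iteration 10: pos = 9, z = 4
After iteration 11: pos = 10, z = 5
After iteration 12: pos = 11, z = 0
After iteration 13: pos = 12, z = 1
After iteration 14: pos = 13, z = 2
After iteration 15: pos = 14, z = 3
After iteration 16: pos = 15, z = 4
After iteration 17: pos = 16, z = 5
After iteration 18: pos = 17, z = 0
Loop ends.

Final answer: 0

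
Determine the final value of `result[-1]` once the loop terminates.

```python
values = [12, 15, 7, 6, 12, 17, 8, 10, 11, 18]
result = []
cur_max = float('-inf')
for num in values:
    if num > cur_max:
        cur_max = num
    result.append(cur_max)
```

Let's trace through this code step by step.

Initialize: values = [12, 15, 7, 6, 12, 17, 8, 10, 11, 18]
Initialize: result = []
Initialize: cur_max = -inf
Entering loop: for num in values:
After iteration 1: num = 12, result = [12], cur_max = 12
After iteration 2: num = 15, result = [12, 15], cur_max = 15
After iteration 3: num = 7, result = [12, 15, 15], cur_max = 15
After iteration 4: num = 6, result = [12, 15, 15, 15], cur_max = 15
After iteration 5: num = 12, result = [12, 15, 15, 15, 15], cur_max = 15
After iteration 6: num = 17, result = [12, 15, 15, 15, 15, 17], cur_max = 17
After iteration 7: num = 8, result = [12, 15, 15, 15, 15, 17, 17], cur_max = 17
After iteration 8: num = 10, result = [12, 15, 15, 15, 15, 17, 17, 17], cur_max = 17
After iteration 9: num = 11, result = [12, 15, 15, 15, 15, 17, 17, 17, 17], cur_max = 17
After iteration 10: num = 18, result = [12, 15, 15, 15, 15, 17, 17, 17, 17, 18], cur_max = 18
Loop ends.
result[-1] = 18

Final answer: 18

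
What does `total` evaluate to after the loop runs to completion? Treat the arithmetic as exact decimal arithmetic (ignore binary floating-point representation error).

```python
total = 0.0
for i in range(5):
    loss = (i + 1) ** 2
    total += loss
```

Let's trace through this code step by step.

Initialize: total = 0.0
Entering loop: for i in range(5):
After iteration 1: i = 0, total = 1.0, loss = 1
After iteration 2: i = 1, total = 5.0, loss = 4
After iteration 3: i = 2, total = 14.0, loss = 9
After iteration 4: i = 3, total = 30.0, loss = 16
After iteration 5: i = 4, total = 55.0, loss = 25
Loop ends.

Final answer: 55.0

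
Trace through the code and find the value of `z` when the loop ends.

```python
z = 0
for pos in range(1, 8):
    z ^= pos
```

Let's trace through this code step by step.

Initialize: z = 0
Entering loop: for pos in range(1, 8):
After iteration 1: pos = 1, z = 1
After iteration 2: pos = 2, z = 3
After iteration 3: pos = 3, z = 0
After iteration 4: pos = 4, z = 4
After iteration 5: pos = 5, z = 1
After iteration 6: pos = 6, z = 7
After iteration 7: pos = 7, z = 0
Loop ends.

Final answer: 0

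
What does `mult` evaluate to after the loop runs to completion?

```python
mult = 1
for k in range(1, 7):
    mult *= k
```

Let's trace through this code step by step.

Initialize: mult = 1
Entering loop: for k in range(1, 7):
After iteration 1: k = 1, mult = 1
After iteration 2: k = 2, mult = 2
After iteration 3: k = 3, mult = 6
After iteration 4: k = 4, mult = 24
After iteration 5: k = 5, mult = 120
After iteration 6: k = 6, mult = 720
Loop ends.

Final answer: 720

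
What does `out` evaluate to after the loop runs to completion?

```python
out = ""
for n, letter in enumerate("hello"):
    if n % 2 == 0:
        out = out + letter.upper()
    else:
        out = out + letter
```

Let's trace through this code step by step.

Initialize: out = ''
Entering loop: for n, letter in enumerate("hello"):
After iteration 1: n = 0, letter = 'h', out = 'H'
After iteration 2: n = 1, letter = 'e', out = 'He'
After iteration 3: n = 2, letter = 'l', out = 'HeL'
After iteration 4: n = 3, letter = 'l', out = 'HeLl'
After iteration 5: n = 4, letter = 'o', out = 'HeLlO'
Loop ends.

Final answer: 'HeLlO'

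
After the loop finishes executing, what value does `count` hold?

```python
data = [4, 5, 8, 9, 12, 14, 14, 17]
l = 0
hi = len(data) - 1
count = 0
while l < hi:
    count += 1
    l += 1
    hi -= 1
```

Let's trace through this code step by step.

Initialize: data = [4, 5, 8, 9, 12, 14, 14, 17]
Initialize: l = 0
Initialize: hi = 7
Initialize: count = 0
Entering loop: while l < hi:
After iteration 1: l = 1, hi = 6, count = 1
After iteration 2: l = 2, hi = 5, count = 2
After iteration 3: l = 3, hi = 4, count = 3
After iteration 4: l = 4, hi = 3, count = 4
Loop ends.

Final answer: 4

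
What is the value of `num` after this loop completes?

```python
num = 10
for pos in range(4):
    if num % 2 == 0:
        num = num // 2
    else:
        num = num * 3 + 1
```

Let's trace through this code step by step.

Initialize: num = 10
Entering loop: for pos in range(4):
After iteration 1: pos = 0, num = 5
After iteration 2: pos = 1, num = 16
After iteration 3: pos = 2, num = 8
After iteration 4: pos = 3, num = 4
Loop ends.

Final answer: 4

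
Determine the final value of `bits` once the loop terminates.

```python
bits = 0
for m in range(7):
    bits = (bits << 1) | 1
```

Let's trace through this code step by step.

Initialize: bits = 0
Entering loop: for m in range(7):
After iteration 1: m = 0, bits = 1
After iteration 2: m = 1, bits = 3
After iteration 3: m = 2, bits = 7
After iteration 4: m = 3, bits = 15
After iteration 5: m = 4, bits = 31
After iteration 6: m = 5, bits = 63
After iteration 7: m = 6, bits = 127
Loop ends.

Final answer: 127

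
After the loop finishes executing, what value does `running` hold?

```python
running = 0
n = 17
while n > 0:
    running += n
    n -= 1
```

Let's trace through this code step by step.

Initialize: running = 0
Initialize: n = 17
Entering loop: while n > 0:
After iteration 1: running = 17, n = 16
After iteration 2: running = 33, n = 15
After iteration 3: running = 48, n = 14
After iteration 4: running = 62, n = 13
After iteration 5: running = 75, n = 12
After iteration 6: running = 87, n = 11
After iteration 7: running = 98, n = 10
After iteration 8: running = 108, n = 9
After iteration 9: running = 117, n = 8
After iteration 10: running = 125, n = 7
After iteration 11: running = 132, n = 6
After iteration 12: running = 138, n = 5
After iteration 13: running = 143, n = 4
After iteration 14: running = 147, n = 3
After iteration 15: running = 150, n = 2
After iteration 16: running = 152, n = 1
After iteration 17: running = 153, n = 0
Loop ends.

Final answer: 153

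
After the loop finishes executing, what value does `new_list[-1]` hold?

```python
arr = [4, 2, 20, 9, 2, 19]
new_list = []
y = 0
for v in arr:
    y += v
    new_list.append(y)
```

Let's trace through this code step by step.

Initialize: arr = [4, 2, 20, 9, 2, 19]
Initialize: new_list = []
Initialize: y = 0
Entering loop: for v in arr:
After iteration 1: v = 4, new_list = [4], y = 4
After iteration 2: v = 2, new_list = [4, 6], y = 6
After iteration 3: v = 20, new_list = [4, 6, 26], y = 26
After iteration 4: v = 9, new_list = [4, 6, 26, 35], y = 35
After iteration 5: v = 2, new_list = [4, 6, 26, 35, 37], y = 37
After iteration 6: v = 19, new_list = [4, 6, 26, 35, 37, 56], y = 56
Loop ends.
new_list[-1] = 56

Final answer: 56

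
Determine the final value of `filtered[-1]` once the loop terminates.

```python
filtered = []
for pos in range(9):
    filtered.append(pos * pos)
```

Let's trace through this code step by step.

Initialize: filtered = []
Entering loop: for pos in range(9):
After iteration 1: pos = 0, filtered = [0]
After iteration 2: pos = 1, filtered = [0, 1]
After iteration 3: pos = 2, filtered = [0, 1, 4]
After iteration 4: pos = 3, filtered = [0, 1, 4, 9]
After iteration 5: pos = 4, filtered = [0, 1, 4, 9, 16]
After iteration 6: pos = 5, filtered = [0, 1, 4, 9, 16, 25]
After iteration 7: pos = 6, filtered = [0, 1, 4, 9, 16, 25, 36]
After iteration 8: pos = 7, filtered = [0, 1, 4, 9, 16, 25, 36, 49]
After iteration 9: pos = 8, filtered = [0, 1, 4, 9, 16, 25, 36, 49, 64]
Loop ends.
filtered[-1] = 64

Final answer: 64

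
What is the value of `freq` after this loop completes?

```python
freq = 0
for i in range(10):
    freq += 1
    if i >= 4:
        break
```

Let's trace through this code step by step.

Initialize: freq = 0
Entering loop: for i in range(10):
After iteration 1: i = 0, freq = 1
After iteration 2: i = 1, freq = 2
After iteration 3: i = 2, freq = 3
After iteration 4: i = 3, freq = 4
After iteration 5: i = 4, freq = 5
Loop ends.

Final answer: 5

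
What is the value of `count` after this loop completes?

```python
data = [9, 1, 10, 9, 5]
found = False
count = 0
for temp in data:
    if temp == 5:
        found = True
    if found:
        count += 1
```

Let's trace through this code step by step.

Initialize: data = [9, 1, 10, 9, 5]
Initialize: found = False
Initialize: count = 0
Entering loop: for temp in data:
After iteration 1: temp = 9, found = False, count = 0
After iteration 2: temp = 1, found = False, count = 0
After iteration 3: temp = 10, found = False, count = 0
After iteration 4: temp = 9, found = False, count = 0
After iteration 5: temp = 5, found = True, count = 1
Loop ends.

Final answer: 1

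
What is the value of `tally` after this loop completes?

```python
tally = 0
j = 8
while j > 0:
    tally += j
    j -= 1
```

Let's trace through this code step by step.

Initialize: tally = 0
Initialize: j = 8
Entering loop: while j > 0:
After iteration 1: tally = 8, j = 7
After iteration 2: tally = 15, j = 6
After iteration 3: tally = 21, j = 5
After iteration 4: tally = 26, j = 4
After iteration 5: tally = 30, j = 3
After iteration 6: tally = 33, j = 2
After iteration 7: tally = 35, j = 1
After iteration 8: tally = 36, j = 0
Loop ends.

Final answer: 36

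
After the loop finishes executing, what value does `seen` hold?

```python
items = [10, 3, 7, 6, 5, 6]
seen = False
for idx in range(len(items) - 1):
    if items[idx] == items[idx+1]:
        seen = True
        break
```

Let's trace through this code step by step.

Initialize: items = [10, 3, 7, 6, 5, 6]
Initialize: seen = False
Entering loop: for idx in range(len(items) - 1):
After iteration 1: idx = 0, seen = False
After iteration 2: idx = 1, seen = False
After iteration 3: idx = 2, seen = False
After iteration 4: idx = 3, seen = False
After iteration 5: idx = 4, seen = False
Loop ends.

Final answer: False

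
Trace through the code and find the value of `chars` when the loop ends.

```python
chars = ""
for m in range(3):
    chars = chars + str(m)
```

Let's trace through this code step by step.

Initialize: chars = ''
Entering loop: for m in range(3):
After iteration 1: m = 0, chars = '0'
After iteration 2: m = 1, chars = '01'
After iteration 3: m = 2, chars = '012'
Loop ends.

Final answer: '012'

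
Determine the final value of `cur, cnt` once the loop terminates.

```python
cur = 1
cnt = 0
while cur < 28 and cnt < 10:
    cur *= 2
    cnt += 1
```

Let's trace through this code step by step.

Initialize: cur = 1
Initialize: cnt = 0
Entering loop: while cur < 28 and cnt < 10:
After iteration 1: cur = 2, cnt = 1
After iteration 2: cur = 4, cnt = 2
After iteration 3: cur = 8, cnt = 3
After iteration 4: cur = 16, cnt = 4
After iteration 5: cur = 32, cnt = 5
Loop ends.

Final answer: 32, 5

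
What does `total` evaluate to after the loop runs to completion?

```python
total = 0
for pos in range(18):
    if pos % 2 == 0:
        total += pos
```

Let's trace through this code step by step.

Initialize: total = 0
Entering loop: for pos in range(18):
After iteration 1: pos = 0, total = 0
After iteration 2: pos = 1, total = 0
After iteration 3: pos = 2, total = 2
After iteration 4: pos = 3, total = 2
After iteration 5: pos = 4, total = 6
After iteration 6: pos = 5, total = 6
After iteration 7: pos = 6, total = 12
After iteration 8: pos = 7, total = 12
After iteration 9: pos = 8, total = 20
After iteration 10: pos = 9, total = 20
After iteration 11: pos = 10, total = 30
After iteration 12: pos = 11, total = 30
After iteration 13: pos = 12, total = 42
After iteration 14: pos = 13, total = 42
After iteration 15: pos = 14, total = 56
After iteration 16: pos = 15, total = 56
After iteration 17: pos = 16, total = 72
After iteration 18: pos = 17, total = 72
Loop ends.

Final answer: 72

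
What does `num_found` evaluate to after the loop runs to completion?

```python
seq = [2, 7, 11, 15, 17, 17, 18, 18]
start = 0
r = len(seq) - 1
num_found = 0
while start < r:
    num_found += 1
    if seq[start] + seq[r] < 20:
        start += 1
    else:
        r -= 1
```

Let's trace through this code step by step.

Initialize: seq = [2, 7, 11, 15, 17, 17, 18, 18]
Initialize: start = 0
Initialize: r = 7
Initialize: num_found = 0
Entering loop: while start < r:
After iteration 1: start = 0, r = 6, num_found = 1
After iteration 2: start = 0, r = 5, num_found = 2
After iteration 3: start = 1, r = 5, num_found = 3
After iteration 4: start = 1, r = 4, num_found = 4
After iteration 5: start = 1, r = 3, num_found = 5
After iteration 6: start = 1, r = 2, num_found = 6
After iteration 7: start = 2, r = 2, num_found = 7
Loop ends.

Final answer: 7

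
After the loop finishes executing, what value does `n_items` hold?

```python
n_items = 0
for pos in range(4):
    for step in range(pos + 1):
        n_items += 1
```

Let's trace through this code step by step.

Initialize: n_items = 0
Entering loop: for pos in range(4):
After iteration 1: pos = 0, n_items = 1, step = 0
After iteration 2: pos = 1, n_items = 3, step = 1
After iteration 3: pos = 2, n_items = 6, step = 2
After iteration 4: pos = 3, n_items = 10, step = 3
Loop ends.

Final answer: 10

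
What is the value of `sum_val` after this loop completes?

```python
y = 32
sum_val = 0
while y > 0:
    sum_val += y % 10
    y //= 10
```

Let's trace through this code step by step.

Initialize: y = 32
Initialize: sum_val = 0
Entering loop: while y > 0:
After iteration 1: y = 3, sum_val = 2
After iteration 2: y = 0, sum_val = 5
Loop ends.

Final answer: 5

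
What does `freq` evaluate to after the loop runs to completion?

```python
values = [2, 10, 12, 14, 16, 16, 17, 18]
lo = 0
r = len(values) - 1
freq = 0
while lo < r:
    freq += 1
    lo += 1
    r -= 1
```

Let's trace through this code step by step.

Initialize: values = [2, 10, 12, 14, 16, 16, 17, 18]
Initialize: lo = 0
Initialize: r = 7
Initialize: freq = 0
Entering loop: while lo < r:
After iteration 1: lo = 1, r = 6, freq = 1
After iteration 2: lo = 2, r = 5, freq = 2
After iteration 3: lo = 3, r = 4, freq = 3
After iteration 4: lo = 4, r = 3, freq = 4
Loop ends.

Final answer: 4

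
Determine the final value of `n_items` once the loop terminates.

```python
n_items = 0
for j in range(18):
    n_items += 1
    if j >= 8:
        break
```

Let's trace through this code step by step.

Initialize: n_items = 0
Entering loop: for j in range(18):
After iteration 1: j = 0, n_items = 1
After iteration 2: j = 1, n_items = 2
After iteration 3: j = 2, n_items = 3
After iteration 4: j = 3, n_items = 4
After iteration 5: j = 4, n_items = 5
After iteration 6: j = 5, n_items = 6
After iteration 7: j = 6, n_items = 7
After iteration 8: j = 7, n_items = 8
After iteration 9: j = 8, n_items = 9
Loop ends.

Final answer: 9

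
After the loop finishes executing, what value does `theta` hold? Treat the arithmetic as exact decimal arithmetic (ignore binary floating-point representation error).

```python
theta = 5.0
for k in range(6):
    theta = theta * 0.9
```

Let's trace through this code step by step.

Initialize: theta = 5.0
Entering loop: for k in range(6):
After iteration 1: k = 0, theta = 4.5
After iteration 2: k = 1, theta = 4.05
After iteration 3: k = 2, theta = 3.645
After iteration 4: k = 3, theta = 3.2805
After iteration 5: k = 4, theta = 2.95245
After iteration 6: k = 5, theta = 2.657205
Loop ends.

Final answer: 2.657205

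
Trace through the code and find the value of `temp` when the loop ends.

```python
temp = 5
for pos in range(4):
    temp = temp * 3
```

Let's trace through this code step by step.

Initialize: temp = 5
Entering loop: for pos in range(4):
After iteration 1: pos = 0, temp = 15
After iteration 2: pos = 1, temp = 45
After iteration 3: pos = 2, temp = 135
After iteration 4: pos = 3, temp = 405
Loop ends.

Final answer: 405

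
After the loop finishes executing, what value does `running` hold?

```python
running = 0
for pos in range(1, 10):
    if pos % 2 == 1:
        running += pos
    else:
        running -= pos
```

Let's trace through this code step by step.

Initialize: running = 0
Entering loop: for pos in range(1, 10):
After iteration 1: pos = 1, running = 1
After iteration 2: pos = 2, running = -1
After iteration 3: pos = 3, running = 2
After iteration 4: pos = 4, running = -2
After iteration 5: pos = 5, running = 3
After iteration 6: pos = 6, running = -3
After iteration 7: pos = 7, running = 4
After iteration 8: pos = 8, running = -4
After iteration 9: pos = 9, running = 5
Loop ends.

Final answer: 5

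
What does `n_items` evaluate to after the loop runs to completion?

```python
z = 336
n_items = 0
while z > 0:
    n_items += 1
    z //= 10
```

Let's trace through this code step by step.

Initialize: z = 336
Initialize: n_items = 0
Entering loop: while z > 0:
After iteration 1: z = 33, n_items = 1
After iteration 2: z = 3, n_items = 2
After iteration 3: z = 0, n_items = 3
Loop ends.

Final answer: 3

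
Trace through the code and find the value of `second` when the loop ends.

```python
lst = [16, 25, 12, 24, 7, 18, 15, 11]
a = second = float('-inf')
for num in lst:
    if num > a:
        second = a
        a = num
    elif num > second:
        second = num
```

Let's trace through this code step by step.

Initialize: lst = [16, 25, 12, 24, 7, 18, 15, 11]
Initialize: a = -inf
Initialize: second = -inf
Entering loop: for num in lst:
After iteration 1: num = 16, a = 16, second = -inf
After iteration 2: num = 25, a = 25, second = 16
After iteration 3: num = 12, a = 25, second = 16
After iteration 4: num = 24, a = 25, second = 24
After iteration 5: num = 7, a = 25, second = 24
After iteration 6: num = 18, a = 25, second = 24
After iteration 7: num = 15, a = 25, second = 24
After iteration 8: num = 11, a = 25, second = 24
Loop ends.

Final answer: 24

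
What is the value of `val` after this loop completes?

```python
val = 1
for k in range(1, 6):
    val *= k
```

Let's trace through this code step by step.

Initialize: val = 1
Entering loop: for k in range(1, 6):
After iteration 1: k = 1, val = 1
After iteration 2: k = 2, val = 2
After iteration 3: k = 3, val = 6
After iteration 4: k = 4, val = 24
After iteration 5: k = 5, val = 120
Loop ends.

Final answer: 120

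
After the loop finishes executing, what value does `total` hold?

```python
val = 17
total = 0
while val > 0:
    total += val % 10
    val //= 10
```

Let's trace through this code step by step.

Initialize: val = 17
Initialize: total = 0
Entering loop: while val > 0:
After iteration 1: val = 1, total = 7
After iteration 2: val = 0, total = 8
Loop ends.

Final answer: 8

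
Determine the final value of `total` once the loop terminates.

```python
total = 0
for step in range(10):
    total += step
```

Let's trace through this code step by step.

Initialize: total = 0
Entering loop: for step in range(10):
After iteration 1: step = 0, total = 0
After iteration 2: step = 1, total = 1
After iteration 3: step = 2, total = 3
After iteration 4: step = 3, total = 6
After iteration 5: step = 4, total = 10
After iteration 6: step = 5, total = 15
After iteration 7: step = 6, total = 21
After iteration 8: step = 7, total = 28
After iteration 9: step = 8, total = 36
After iteration 10: step = 9, total = 45
Loop ends.

Final answer: 45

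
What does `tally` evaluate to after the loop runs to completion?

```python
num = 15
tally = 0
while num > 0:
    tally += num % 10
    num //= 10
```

Let's trace through this code step by step.

Initialize: num = 15
Initialize: tally = 0
Entering loop: while num > 0:
After iteration 1: num = 1, tally = 5
After iteration 2: num = 0, tally = 6
Loop ends.

Final answer: 6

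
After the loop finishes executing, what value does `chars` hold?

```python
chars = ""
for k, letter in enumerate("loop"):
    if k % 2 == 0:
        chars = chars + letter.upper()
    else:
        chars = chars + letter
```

Let's trace through this code step by step.

Initialize: chars = ''
Entering loop: for k, letter in enumerate("loop"):
After iteration 1: k = 0, letter = 'l', chars = 'L'
After iteration 2: k = 1, letter = 'o', chars = 'Lo'
After iteration 3: k = 2, letter = 'o', chars = 'LoO'
After iteration 4: k = 3, letter = 'p', chars = 'LoOp'
Loop ends.

Final answer: 'LoOp'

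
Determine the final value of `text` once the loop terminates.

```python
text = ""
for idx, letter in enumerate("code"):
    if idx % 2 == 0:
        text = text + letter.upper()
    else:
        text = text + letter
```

Let's trace through this code step by step.

Initialize: text = ''
Entering loop: for idx, letter in enumerate("code"):
After iteration 1: idx = 0, letter = 'c', text = 'C'
After iteration 2: idx = 1, letter = 'o', text = 'Co'
After iteration 3: idx = 2, letter = 'd', text = 'CoD'
After iteration 4: idx = 3, letter = 'e', text = 'CoDe'
Loop ends.

Final answer: 'CoDe'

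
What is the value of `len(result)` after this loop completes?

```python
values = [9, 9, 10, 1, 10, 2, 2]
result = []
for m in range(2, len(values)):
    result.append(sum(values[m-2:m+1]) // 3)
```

Let's trace through this code step by step.

Initialize: values = [9, 9, 10, 1, 10, 2, 2]
Initialize: result = []
Entering loop: for m in range(2, len(values)):
After iteration 1: m = 2, result = [9]
After iteration 2: m = 3, result = [9, 6]
After iteration 3: m = 4, result = [9, 6, 7]
After iteration 4: m = 5, result = [9, 6, 7, 4]
After iteration 5: m = 6, result = [9, 6, 7, 4, 4]
Loop ends.
len(result) = 5

Final answer: 5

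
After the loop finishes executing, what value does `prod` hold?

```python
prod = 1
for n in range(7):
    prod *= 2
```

Let's trace through this code step by step.

Initialize: prod = 1
Entering loop: for n in range(7):
After iteration 1: n = 0, prod = 2
After iteration 2: n = 1, prod = 4
After iteration 3: n = 2, prod = 8
After iteration 4: n = 3, prod = 16
After iteration 5: n = 4, prod = 32
After iteration 6: n = 5, prod = 64
After iteration 7: n = 6, prod = 128
Loop ends.

Final answer: 128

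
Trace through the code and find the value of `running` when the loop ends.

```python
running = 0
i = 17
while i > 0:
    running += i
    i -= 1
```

Let's trace through this code step by step.

Initialize: running = 0
Initialize: i = 17
Entering loop: while i > 0:
After iteration 1: running = 17, i = 16
After iteration 2: running = 33, i = 15
After iteration 3: running = 48, i = 14
After iteration 4: running = 62, i = 13
After iteration 5: running = 75, i = 12
After iteration 6: running = 87, i = 11
After iteration 7: running = 98, i = 10
After iteration 8: running = 108, i = 9
After iteration 9: running = 117, i = 8
After iteration 10: running = 125, i = 7
After iteration 11: running = 132, i = 6
After iteration 12: running = 138, i = 5
After iteration 13: running = 143, i = 4
After iteration 14: running = 147, i = 3
After iteration 15: running = 150, i = 2
After iteration 16: running = 152, i = 1
After iteration 17: running = 153, i = 0
Loop ends.

Final answer: 153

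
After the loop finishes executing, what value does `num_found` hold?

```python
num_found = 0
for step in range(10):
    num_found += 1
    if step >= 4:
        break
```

Let's trace through this code step by step.

Initialize: num_found = 0
Entering loop: for step in range(10):
After iteration 1: step = 0, num_found = 1
After iteration 2: step = 1, num_found = 2
After iteration 3: step = 2, num_found = 3
After iteration 4: step = 3, num_found = 4
After iteration 5: step = 4, num_found = 5
Loop ends.

Final answer: 5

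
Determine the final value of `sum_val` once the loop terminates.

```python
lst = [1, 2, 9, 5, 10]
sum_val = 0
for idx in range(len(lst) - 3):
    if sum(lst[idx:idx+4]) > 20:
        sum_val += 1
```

Let's trace through this code step by step.

Initialize: lst = [1, 2, 9, 5, 10]
Initialize: sum_val = 0
Entering loop: for idx in range(len(lst) - 3):
After iteration 1: idx = 0, sum_val = 0
After iteration 2: idx = 1, sum_val = 1
Loop ends.

Final answer: 1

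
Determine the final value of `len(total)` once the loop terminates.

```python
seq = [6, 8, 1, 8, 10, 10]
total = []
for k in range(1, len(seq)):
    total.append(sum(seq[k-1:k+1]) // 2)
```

Let's trace through this code step by step.

Initialize: seq = [6, 8, 1, 8, 10, 10]
Initialize: total = []
Entering loop: for k in range(1, len(seq)):
After iteration 1: k = 1, total = [7]
After iteration 2: k = 2, total = [7, 4]
After iteration 3: k = 3, total = [7, 4, 4]
After iteration 4: k = 4, total = [7, 4, 4, 9]
After iteration 5: k = 5, total = [7, 4, 4, 9, 10]
Loop ends.
len(total) = 5

Final answer: 5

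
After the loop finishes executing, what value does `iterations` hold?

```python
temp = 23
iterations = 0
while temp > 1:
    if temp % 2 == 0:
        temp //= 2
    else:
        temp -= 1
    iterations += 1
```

Let's trace through this code step by step.

Initialize: temp = 23
Initialize: iterations = 0
Entering loop: while temp > 1:
After iteration 1: temp = 22, iterations = 1
After iteration 2: temp = 11, iterations = 2
After iteration 3: temp = 10, iterations = 3
After iteration 4: temp = 5, iterations = 4
After iteration 5: temp = 4, iterations = 5
After iteration 6: temp = 2, iterations = 6
After iteration 7: temp = 1, iterations = 7
Loop ends.

Final answer: 7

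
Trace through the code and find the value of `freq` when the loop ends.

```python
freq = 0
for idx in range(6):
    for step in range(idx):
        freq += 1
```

Let's trace through this code step by step.

Initialize: freq = 0
Entering loop: for idx in range(6):
After iteration 1: idx = 0, freq = 0
After iteration 2: idx = 1, freq = 1, step = 0
After iteration 3: idx = 2, freq = 3, step = 1
After iteration 4: idx = 3, freq = 6, step = 2
After iteration 5: idx = 4, freq = 10, step = 3
After iteration 6: idx = 5, freq = 15, step = 4
Loop ends.

Final answer: 15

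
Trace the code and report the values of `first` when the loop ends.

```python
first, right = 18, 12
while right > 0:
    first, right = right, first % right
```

Let's trace through this code step by step.

Initialize: first = 18
Initialize: right = 12
Entering loop: while right > 0:
After iteration 1: first = 12, right = 6
After iteration 2: first = 6, right = 0
Loop ends.

Final answer: 6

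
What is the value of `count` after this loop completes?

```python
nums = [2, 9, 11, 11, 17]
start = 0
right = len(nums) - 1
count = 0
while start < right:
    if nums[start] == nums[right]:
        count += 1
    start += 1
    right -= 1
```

Let's trace through this code step by step.

Initialize: nums = [2, 9, 11, 11, 17]
Initialize: start = 0
Initialize: right = 4
Initialize: count = 0
Entering loop: while start < right:
After iteration 1: start = 1, right = 3, count = 0
After iteration 2: start = 2, right = 2, count = 0
Loop ends.

Final answer: 0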